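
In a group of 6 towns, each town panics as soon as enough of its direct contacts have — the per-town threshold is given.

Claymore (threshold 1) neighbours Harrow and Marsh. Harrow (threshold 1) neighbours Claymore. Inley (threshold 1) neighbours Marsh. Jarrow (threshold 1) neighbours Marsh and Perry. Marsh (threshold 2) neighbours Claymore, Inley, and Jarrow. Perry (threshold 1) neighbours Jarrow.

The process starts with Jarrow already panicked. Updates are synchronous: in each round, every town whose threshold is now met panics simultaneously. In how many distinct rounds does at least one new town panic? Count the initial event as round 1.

Round 1 — Jarrow panics (initial).
Round 2 — checking thresholds:
  Marsh: 1 of 3 neighbours < 2, holds.
  Perry: 1 of 1 neighbours ≥ 1, panics.
Round 3 — no new panics; cascade stops.

2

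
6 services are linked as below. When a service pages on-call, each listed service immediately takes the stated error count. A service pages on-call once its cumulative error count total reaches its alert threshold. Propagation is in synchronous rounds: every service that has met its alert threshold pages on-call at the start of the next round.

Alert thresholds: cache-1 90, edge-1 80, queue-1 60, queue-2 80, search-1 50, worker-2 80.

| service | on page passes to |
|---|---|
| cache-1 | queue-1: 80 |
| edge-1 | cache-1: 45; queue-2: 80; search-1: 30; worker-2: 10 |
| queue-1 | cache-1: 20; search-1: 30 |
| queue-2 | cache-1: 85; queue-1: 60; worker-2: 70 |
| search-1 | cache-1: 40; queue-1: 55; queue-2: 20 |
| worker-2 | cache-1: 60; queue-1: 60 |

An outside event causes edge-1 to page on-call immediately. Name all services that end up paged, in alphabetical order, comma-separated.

Round 1 — edge-1 pages on-call (initial).
  cache-1: +45 → 45 < 90
  queue-2: +80 → 80 ≥ 80
  search-1: +30 → 30 < 50
  worker-2: +10 → 10 < 80
Round 2 — queue-2 pages on-call.
  cache-1: +85 → 130 ≥ 90
  queue-1: +60 → 60 ≥ 60
  worker-2: +70 → 80 ≥ 80
Round 3 — cache-1, queue-1, worker-2 page on-call.
  search-1: +30 → 60 ≥ 50
Round 4 — search-1 pages on-call.
No further pages.

cache-1, edge-1, queue-1, queue-2, search-1, worker-2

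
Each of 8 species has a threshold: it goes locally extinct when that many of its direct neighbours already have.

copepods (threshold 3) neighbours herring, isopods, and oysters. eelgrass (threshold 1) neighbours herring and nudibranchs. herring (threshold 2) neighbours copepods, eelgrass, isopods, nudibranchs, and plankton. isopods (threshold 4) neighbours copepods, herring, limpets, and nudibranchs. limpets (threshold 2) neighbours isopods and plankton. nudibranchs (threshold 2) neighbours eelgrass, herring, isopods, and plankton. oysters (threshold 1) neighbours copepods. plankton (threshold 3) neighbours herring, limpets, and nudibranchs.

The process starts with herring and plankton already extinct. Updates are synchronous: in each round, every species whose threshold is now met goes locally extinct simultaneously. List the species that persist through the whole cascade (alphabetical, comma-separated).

Round 1 — herring, plankton go locally extinct (initial).
Round 2 — checking thresholds:
  copepods: 1 of 3 neighbours < 3, below threshold.
  eelgrass: 1 of 2 neighbours ≥ 1, goes locally extinct.
  isopods: 1 of 4 neighbours < 4, below threshold.
  limpets: 1 of 2 neighbours < 2, below threshold.
  nudibranchs: 2 of 4 neighbours ≥ 2, goes locally extinct.
Round 3 — no new extinctions; cascade stops.

copepods, isopods, limpets, oysters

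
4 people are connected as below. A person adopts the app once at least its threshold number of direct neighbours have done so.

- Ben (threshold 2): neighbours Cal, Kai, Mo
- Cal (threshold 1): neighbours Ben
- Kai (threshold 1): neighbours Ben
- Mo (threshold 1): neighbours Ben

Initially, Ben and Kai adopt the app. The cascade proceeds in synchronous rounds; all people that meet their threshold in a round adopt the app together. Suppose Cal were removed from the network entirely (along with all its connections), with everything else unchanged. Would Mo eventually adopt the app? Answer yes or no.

yes

With Cal removed:
Round 1 — Ben, Kai adopt the app (initial).
Round 2 — checking thresholds:
  Mo: 1 of 1 neighbours ≥ 1, adopts the app.
Round 3 — no new adoptions; cascade stops.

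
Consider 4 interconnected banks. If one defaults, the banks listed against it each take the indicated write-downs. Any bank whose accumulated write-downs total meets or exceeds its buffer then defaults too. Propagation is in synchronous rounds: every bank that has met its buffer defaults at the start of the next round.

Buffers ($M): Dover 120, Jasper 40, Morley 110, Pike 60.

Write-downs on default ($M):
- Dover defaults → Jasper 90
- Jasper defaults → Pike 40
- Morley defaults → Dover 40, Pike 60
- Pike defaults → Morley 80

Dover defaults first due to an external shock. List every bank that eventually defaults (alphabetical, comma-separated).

Round 1 — Dover defaults (initial).
  Jasper: +90 → 90 ≥ 40
Round 2 — Jasper defaults.
  Pike: +40 → 40 < 60
No further defaults.

Dover, Jasper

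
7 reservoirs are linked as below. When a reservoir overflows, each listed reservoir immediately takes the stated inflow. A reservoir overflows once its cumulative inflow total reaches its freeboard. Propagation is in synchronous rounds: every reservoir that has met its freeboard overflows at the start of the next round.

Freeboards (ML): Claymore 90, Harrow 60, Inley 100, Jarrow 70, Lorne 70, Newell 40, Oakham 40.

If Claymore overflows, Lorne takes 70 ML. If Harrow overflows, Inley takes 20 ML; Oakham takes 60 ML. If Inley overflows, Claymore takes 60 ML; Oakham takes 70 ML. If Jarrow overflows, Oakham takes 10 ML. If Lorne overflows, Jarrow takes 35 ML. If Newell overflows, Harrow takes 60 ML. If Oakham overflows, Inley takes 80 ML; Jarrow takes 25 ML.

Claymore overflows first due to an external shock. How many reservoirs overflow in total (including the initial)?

2

Round 1 — Claymore overflows (initial).
  Lorne: +70 → 70 ≥ 70
Round 2 — Lorne overflows.
  Jarrow: +35 → 35 < 70
No further overflows.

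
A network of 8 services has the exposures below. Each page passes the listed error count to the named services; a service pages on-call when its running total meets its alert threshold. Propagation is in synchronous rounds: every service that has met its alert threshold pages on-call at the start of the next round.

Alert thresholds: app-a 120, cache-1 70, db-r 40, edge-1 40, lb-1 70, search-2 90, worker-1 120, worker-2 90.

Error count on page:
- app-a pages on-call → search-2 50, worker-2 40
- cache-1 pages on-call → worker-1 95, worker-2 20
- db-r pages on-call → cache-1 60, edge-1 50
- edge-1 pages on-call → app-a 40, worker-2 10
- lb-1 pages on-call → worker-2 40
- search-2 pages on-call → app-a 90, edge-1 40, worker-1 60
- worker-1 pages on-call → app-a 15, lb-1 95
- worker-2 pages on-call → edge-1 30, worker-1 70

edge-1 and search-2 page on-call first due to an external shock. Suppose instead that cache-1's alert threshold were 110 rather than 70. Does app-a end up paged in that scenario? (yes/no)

With cache-1's alert threshold at 110:
Round 1 — edge-1, search-2 page on-call (initial).
  app-a: +40+90 → 130 ≥ 120
  worker-1: +60 → 60 < 120
  worker-2: +10 → 10 < 90
Round 2 — app-a pages on-call.
  worker-2: +40 → 50 < 90
No further pages.

yes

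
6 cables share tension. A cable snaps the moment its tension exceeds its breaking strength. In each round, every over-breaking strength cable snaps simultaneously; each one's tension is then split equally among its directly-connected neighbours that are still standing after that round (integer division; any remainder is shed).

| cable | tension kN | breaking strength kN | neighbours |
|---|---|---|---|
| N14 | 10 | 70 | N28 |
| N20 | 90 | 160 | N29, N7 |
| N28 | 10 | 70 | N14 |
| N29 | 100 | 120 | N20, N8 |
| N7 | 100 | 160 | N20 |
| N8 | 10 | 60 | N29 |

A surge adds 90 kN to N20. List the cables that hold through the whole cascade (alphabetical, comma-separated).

N14, N28

Round 1 — N20 at 180 > 160. N20 snaps.
  N20 sheds 180 kN to N29, N7: 90 each.
    N29: 100+90 = 190 > 120
    N7: 100+90 = 190 > 160
Round 2 — N29, N7 snap.
  N29 sheds 190 kN to N8: 190 each.
    N8: 10+190 = 200 > 60
  N7 sheds 190 kN: no online neighbours, lost.
Round 3 — N8 snaps.
  N8 sheds 200 kN: no online neighbours, lost.
No further breaks.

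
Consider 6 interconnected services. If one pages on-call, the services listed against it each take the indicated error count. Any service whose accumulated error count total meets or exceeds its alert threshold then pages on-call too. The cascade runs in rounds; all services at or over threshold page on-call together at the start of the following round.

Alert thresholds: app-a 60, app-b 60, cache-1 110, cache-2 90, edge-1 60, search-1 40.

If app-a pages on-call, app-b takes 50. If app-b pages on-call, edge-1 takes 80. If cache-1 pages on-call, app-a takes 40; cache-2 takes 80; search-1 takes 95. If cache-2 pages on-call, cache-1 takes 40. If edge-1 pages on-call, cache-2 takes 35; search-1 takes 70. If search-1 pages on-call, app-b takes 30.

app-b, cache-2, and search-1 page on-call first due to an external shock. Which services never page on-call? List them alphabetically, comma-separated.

app-a, cache-1

Round 1 — app-b, cache-2, search-1 page on-call (initial).
  cache-1: +40 → 40 < 110
  edge-1: +80 → 80 ≥ 60
Round 2 — edge-1 pages on-call.
No further pages.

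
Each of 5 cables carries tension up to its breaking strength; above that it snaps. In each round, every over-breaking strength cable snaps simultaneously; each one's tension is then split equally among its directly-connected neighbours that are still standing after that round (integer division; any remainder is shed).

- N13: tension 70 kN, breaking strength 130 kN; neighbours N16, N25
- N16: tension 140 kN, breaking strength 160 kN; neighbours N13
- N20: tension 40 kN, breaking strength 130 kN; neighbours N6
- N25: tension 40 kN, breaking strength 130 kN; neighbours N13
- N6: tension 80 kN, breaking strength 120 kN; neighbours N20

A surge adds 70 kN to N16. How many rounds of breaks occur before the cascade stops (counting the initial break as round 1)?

3

Round 1 — N16 at 210 > 160. N16 snaps.
  N16 sheds 210 kN to N13: 210 each.
    N13: 70+210 = 280 > 130
Round 2 — N13 snaps.
  N13 sheds 280 kN to N25: 280 each.
    N25: 40+280 = 320 > 130
Round 3 — N25 snaps.
  N25 sheds 320 kN: no online neighbours, lost.
No further breaks.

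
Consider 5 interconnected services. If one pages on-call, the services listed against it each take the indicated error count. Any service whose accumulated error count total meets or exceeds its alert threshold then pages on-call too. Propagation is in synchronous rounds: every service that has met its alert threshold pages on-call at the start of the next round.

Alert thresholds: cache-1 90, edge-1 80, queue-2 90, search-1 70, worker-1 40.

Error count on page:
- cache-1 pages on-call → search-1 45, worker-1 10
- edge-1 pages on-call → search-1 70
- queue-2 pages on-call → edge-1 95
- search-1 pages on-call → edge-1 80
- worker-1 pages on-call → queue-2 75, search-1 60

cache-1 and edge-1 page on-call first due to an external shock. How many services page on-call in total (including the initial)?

Round 1 — cache-1, edge-1 page on-call (initial).
  search-1: +45+70 → 115 ≥ 70
  worker-1: +10 → 10 < 40
Round 2 — search-1 pages on-call.
No further pages.

3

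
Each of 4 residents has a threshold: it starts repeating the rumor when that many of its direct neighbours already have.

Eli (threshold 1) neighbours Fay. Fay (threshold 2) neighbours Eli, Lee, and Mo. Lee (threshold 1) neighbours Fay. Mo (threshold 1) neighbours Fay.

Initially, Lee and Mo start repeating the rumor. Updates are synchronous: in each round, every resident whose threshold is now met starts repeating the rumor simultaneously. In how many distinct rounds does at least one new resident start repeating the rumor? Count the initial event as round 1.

Round 1 — Lee, Mo start repeating the rumor (initial).
Round 2 — checking thresholds:
  Fay: 2 of 3 neighbours ≥ 2, starts repeating the rumor.
Round 3 — checking thresholds:
  Eli: 1 of 1 neighbours ≥ 1, starts repeating the rumor.
Round 4 — no new spreads; cascade stops.

3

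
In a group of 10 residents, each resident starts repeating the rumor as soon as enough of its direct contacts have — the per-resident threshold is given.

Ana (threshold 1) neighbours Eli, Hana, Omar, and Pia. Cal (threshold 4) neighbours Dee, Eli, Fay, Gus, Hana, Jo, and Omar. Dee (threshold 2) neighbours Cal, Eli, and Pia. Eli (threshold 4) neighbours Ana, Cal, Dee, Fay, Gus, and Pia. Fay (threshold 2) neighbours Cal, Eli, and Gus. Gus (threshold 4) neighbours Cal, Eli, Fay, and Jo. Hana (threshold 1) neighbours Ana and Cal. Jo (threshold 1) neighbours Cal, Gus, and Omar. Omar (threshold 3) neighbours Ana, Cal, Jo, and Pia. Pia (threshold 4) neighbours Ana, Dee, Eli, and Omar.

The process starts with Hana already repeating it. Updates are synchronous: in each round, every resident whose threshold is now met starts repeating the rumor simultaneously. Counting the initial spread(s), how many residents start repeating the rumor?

Round 1 — Hana starts repeating the rumor (initial).
Round 2 — checking thresholds:
  Ana: 1 of 4 neighbours ≥ 1, starts repeating the rumor.
  Cal: 1 of 7 neighbours < 4, not yet.
Round 3 — no new spreads; cascade stops.

2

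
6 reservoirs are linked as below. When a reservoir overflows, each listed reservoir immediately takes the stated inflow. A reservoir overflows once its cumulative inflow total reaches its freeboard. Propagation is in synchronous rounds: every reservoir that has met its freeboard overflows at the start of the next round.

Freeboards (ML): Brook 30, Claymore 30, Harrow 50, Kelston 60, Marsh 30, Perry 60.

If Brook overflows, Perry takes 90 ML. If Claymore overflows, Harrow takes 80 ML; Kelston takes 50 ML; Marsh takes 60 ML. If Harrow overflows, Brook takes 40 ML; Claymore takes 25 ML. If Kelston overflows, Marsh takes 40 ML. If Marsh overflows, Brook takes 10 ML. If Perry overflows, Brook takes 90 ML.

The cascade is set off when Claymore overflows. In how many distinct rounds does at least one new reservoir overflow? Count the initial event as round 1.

Round 1 — Claymore overflows (initial).
  Harrow: +80 → 80 ≥ 50
  Kelston: +50 → 50 < 60
  Marsh: +60 → 60 ≥ 30
Round 2 — Harrow, Marsh overflow.
  Brook: +40+10 → 50 ≥ 30
Round 3 — Brook overflows.
  Perry: +90 → 90 ≥ 60
Round 4 — Perry overflows.
No further overflows.

4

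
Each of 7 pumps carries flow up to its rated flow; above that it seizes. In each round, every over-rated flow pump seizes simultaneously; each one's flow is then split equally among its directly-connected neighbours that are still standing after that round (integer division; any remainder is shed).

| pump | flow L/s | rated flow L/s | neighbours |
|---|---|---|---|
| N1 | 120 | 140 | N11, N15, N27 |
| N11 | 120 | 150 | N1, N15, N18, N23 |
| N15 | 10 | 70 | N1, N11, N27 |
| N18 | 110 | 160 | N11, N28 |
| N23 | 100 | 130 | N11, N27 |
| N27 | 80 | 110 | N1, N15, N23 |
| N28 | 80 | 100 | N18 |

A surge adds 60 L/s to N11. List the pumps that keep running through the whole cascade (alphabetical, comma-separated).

N18, N28

Round 1 — N11 at 180 > 150. N11 seizes.
  N11 sheds 180 L/s to N1, N15, N18, N23: 45 each.
    N1: 120+45 = 165 > 140
    N15: 10+45 = 55 ≤ 70
    N18: 110+45 = 155 ≤ 160
    N23: 100+45 = 145 > 130
Round 2 — N1, N23 seize.
  N1 sheds 165 L/s to N15, N27: 82 each (1 lost).
    N15: 55+82 = 137 > 70
    N27: 80+82 = 162 > 110
  N23 sheds 145 L/s to N27: 145 each.
    N27: 162+145 = 307 > 110
Round 3 — N15, N27 seize.
  N15 sheds 137 L/s: no online neighbours, lost.
  N27 sheds 307 L/s: no online neighbours, lost.
No further seizures.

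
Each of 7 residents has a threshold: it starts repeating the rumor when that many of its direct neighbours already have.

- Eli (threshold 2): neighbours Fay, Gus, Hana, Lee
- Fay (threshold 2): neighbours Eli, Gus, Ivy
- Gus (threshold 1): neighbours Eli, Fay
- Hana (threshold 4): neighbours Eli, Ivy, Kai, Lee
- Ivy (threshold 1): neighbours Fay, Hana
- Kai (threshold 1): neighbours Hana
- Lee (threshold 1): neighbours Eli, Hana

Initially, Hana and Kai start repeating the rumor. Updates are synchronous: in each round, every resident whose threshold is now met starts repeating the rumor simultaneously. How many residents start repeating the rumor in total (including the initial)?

7

Round 1 — Hana, Kai start repeating the rumor (initial).
Round 2 — checking thresholds:
  Eli: 1 of 4 neighbours < 2, not yet.
  Ivy: 1 of 2 neighbours ≥ 1, starts repeating the rumor.
  Lee: 1 of 2 neighbours ≥ 1, starts repeating the rumor.
Round 3 — checking thresholds:
  Eli: 2 of 4 neighbours ≥ 2, starts repeating the rumor.
  Fay: 1 of 3 neighbours < 2, not yet.
Round 4 — checking thresholds:
  Fay: 2 of 3 neighbours ≥ 2, starts repeating the rumor.
  Gus: 1 of 2 neighbours ≥ 1, starts repeating the rumor.
Round 5 — no new spreads; cascade stops.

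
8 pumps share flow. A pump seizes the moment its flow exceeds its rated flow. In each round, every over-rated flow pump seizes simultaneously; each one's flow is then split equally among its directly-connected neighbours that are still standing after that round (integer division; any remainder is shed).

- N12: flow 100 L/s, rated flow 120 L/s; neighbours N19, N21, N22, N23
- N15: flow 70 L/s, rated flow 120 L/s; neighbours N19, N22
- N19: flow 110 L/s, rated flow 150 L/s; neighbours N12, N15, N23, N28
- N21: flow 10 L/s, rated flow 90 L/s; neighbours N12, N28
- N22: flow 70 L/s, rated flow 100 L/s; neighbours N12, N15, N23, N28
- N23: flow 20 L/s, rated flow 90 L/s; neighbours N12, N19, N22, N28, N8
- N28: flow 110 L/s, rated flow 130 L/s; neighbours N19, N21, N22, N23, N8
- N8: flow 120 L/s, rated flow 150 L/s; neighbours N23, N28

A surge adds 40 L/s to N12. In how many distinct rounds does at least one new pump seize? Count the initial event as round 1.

5

Round 1 — N12 at 140 > 120. N12 seizes.
  N12 sheds 140 L/s to N19, N21, N22, N23: 35 each.
    N19: 110+35 = 145 ≤ 150
    N21: 10+35 = 45 ≤ 90
    N22: 70+35 = 105 > 100
    N23: 20+35 = 55 ≤ 90
Round 2 — N22 seizes.
  N22 sheds 105 L/s to N15, N23, N28: 35 each.
    N15: 70+35 = 105 ≤ 120
    N23: 55+35 = 90 ≤ 90
    N28: 110+35 = 145 > 130
Round 3 — N28 seizes.
  N28 sheds 145 L/s to N19, N21, N23, N8: 36 each (1 lost).
    N19: 145+36 = 181 > 150
    N21: 45+36 = 81 ≤ 90
    N23: 90+36 = 126 > 90
    N8: 120+36 = 156 > 150
Round 4 — N19, N23, N8 seize.
  N19 sheds 181 L/s to N15: 181 each.
    N15: 105+181 = 286 > 120
  N23 sheds 126 L/s: no online neighbours, lost.
  N8 sheds 156 L/s: no online neighbours, lost.
Round 5 — N15 seizes.
  N15 sheds 286 L/s: no online neighbours, lost.
No further seizures.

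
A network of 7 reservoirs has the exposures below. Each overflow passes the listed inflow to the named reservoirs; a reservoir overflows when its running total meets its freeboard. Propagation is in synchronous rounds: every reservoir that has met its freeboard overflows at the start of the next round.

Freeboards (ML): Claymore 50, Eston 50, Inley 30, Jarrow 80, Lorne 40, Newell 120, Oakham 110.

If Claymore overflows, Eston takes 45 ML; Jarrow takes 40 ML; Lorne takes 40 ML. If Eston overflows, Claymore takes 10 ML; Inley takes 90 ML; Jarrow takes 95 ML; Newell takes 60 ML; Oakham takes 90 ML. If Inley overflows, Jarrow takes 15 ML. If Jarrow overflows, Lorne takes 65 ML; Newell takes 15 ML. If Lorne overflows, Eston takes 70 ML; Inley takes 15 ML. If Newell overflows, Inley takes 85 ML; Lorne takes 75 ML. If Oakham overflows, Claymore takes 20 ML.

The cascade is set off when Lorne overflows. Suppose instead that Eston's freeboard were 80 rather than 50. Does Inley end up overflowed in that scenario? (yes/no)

With Eston's freeboard at 80:
Round 1 — Lorne overflows (initial).
  Eston: +70 → 70 < 80
  Inley: +15 → 15 < 30
No further overflows.

no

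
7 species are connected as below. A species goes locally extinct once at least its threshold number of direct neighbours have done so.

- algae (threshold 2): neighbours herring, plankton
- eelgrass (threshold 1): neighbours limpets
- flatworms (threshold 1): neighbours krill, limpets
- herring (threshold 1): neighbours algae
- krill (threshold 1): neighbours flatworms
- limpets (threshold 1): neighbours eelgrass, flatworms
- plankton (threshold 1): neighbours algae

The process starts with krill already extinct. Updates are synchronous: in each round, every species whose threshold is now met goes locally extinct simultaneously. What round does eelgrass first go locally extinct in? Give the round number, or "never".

4

Round 1 — krill goes locally extinct (initial).
Round 2 — checking thresholds:
  flatworms: 1 of 2 neighbours ≥ 1, goes locally extinct.
Round 3 — checking thresholds:
  limpets: 1 of 2 neighbours ≥ 1, goes locally extinct.
Round 4 — checking thresholds:
  eelgrass: 1 of 1 neighbours ≥ 1, goes locally extinct.
Round 5 — no new extinctions; cascade stops.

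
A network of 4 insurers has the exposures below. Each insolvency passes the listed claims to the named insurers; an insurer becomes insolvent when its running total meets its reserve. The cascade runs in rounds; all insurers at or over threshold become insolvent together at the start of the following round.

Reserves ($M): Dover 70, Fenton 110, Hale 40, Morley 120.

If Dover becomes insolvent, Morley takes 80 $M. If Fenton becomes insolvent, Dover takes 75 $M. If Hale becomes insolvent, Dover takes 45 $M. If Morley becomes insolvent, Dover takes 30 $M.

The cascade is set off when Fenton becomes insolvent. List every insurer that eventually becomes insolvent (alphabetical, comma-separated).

Round 1 — Fenton becomes insolvent (initial).
  Dover: +75 → 75 ≥ 70
Round 2 — Dover becomes insolvent.
  Morley: +80 → 80 < 120
No further insolvencies.

Dover, Fenton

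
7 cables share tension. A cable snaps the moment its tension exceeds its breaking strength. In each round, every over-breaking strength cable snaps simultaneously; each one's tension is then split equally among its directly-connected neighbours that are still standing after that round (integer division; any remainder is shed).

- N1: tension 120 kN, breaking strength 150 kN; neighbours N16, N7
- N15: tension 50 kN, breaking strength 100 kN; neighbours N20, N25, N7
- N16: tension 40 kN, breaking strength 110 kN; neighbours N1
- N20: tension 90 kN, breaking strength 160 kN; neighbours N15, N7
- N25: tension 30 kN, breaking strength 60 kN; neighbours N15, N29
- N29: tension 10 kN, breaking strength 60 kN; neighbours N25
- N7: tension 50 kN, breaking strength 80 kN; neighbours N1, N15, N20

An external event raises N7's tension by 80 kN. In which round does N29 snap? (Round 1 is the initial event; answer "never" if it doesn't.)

never

Round 1 — N7 at 130 > 80. N7 snaps.
  N7 sheds 130 kN to N1, N15, N20: 43 each (1 lost).
    N1: 120+43 = 163 > 150
    N15: 50+43 = 93 ≤ 100
    N20: 90+43 = 133 ≤ 160
Round 2 — N1 snaps.
  N1 sheds 163 kN to N16: 163 each.
    N16: 40+163 = 203 > 110
Round 3 — N16 snaps.
  N16 sheds 203 kN: no online neighbours, lost.
No further breaks.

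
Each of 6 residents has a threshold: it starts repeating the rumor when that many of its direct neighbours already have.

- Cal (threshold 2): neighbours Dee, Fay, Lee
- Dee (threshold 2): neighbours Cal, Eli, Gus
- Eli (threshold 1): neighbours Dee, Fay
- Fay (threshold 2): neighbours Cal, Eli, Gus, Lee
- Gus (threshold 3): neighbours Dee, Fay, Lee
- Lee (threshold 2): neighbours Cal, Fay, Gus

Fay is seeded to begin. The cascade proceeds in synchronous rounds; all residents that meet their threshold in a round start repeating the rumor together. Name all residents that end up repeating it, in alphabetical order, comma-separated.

Eli, Fay

Round 1 — Fay starts repeating the rumor (initial).
Round 2 — checking thresholds:
  Cal: 1 of 3 neighbours < 2, not yet.
  Eli: 1 of 2 neighbours ≥ 1, starts repeating the rumor.
  Gus: 1 of 3 neighbours < 3, not yet.
  Lee: 1 of 3 neighbours < 2, not yet.
Round 3 — no new spreads; cascade stops.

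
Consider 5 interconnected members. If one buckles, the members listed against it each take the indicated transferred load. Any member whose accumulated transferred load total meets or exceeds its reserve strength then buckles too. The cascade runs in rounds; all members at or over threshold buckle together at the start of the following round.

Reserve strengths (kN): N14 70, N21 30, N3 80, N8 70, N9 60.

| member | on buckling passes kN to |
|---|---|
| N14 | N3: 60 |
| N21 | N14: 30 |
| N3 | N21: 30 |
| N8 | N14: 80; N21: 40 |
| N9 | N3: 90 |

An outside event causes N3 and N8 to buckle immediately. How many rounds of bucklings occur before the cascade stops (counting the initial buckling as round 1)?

2

Round 1 — N3, N8 buckle (initial).
  N14: +80 → 80 ≥ 70
  N21: +30+40 → 70 ≥ 30
Round 2 — N14, N21 buckle.
No further bucklings.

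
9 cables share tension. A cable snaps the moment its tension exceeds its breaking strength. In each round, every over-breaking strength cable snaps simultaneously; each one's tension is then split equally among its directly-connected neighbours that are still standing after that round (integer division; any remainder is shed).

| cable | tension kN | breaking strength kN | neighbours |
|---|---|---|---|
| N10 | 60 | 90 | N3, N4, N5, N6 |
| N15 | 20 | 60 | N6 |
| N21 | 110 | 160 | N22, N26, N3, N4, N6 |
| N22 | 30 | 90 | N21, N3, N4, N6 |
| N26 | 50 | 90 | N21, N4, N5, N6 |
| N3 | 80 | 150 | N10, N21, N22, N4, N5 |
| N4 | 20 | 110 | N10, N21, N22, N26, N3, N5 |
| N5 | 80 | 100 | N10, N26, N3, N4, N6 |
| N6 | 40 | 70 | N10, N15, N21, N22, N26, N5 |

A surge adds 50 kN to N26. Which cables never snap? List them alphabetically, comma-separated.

N15

Round 1 — N26 at 100 > 90. N26 snaps.
  N26 sheds 100 kN to N21, N4, N5, N6: 25 each.
    N21: 110+25 = 135 ≤ 160
    N4: 20+25 = 45 ≤ 110
    N5: 80+25 = 105 > 100
    N6: 40+25 = 65 ≤ 70
Round 2 — N5 snaps.
  N5 sheds 105 kN to N10, N3, N4, N6: 26 each (1 lost).
    N10: 60+26 = 86 ≤ 90
    N3: 80+26 = 106 ≤ 150
    N4: 45+26 = 71 ≤ 110
    N6: 65+26 = 91 > 70
Round 3 — N6 snaps.
  N6 sheds 91 kN to N10, N15, N21, N22: 22 each (3 lost).
    N10: 86+22 = 108 > 90
    N15: 20+22 = 42 ≤ 60
    N21: 135+22 = 157 ≤ 160
    N22: 30+22 = 52 ≤ 90
Round 4 — N10 snaps.
  N10 sheds 108 kN to N3, N4: 54 each.
    N3: 106+54 = 160 > 150
    N4: 71+54 = 125 > 110
Round 5 — N3, N4 snap.
  N3 sheds 160 kN to N21, N22: 80 each.
    N21: 157+80 = 237 > 160
    N22: 52+80 = 132 > 90
  N4 sheds 125 kN to N21, N22: 62 each (1 lost).
    N21: 237+62 = 299 > 160
    N22: 132+62 = 194 > 90
Round 6 — N21, N22 snap.
  N21 sheds 299 kN: no online neighbours, lost.
  N22 sheds 194 kN: no online neighbours, lost.
No further breaks.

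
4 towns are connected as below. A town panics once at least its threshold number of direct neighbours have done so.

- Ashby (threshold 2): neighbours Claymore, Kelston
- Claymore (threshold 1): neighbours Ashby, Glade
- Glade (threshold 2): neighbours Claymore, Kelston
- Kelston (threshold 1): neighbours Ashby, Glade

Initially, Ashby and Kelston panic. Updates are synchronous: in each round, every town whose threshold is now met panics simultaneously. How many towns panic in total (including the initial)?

4

Round 1 — Ashby, Kelston panic (initial).
Round 2 — checking thresholds:
  Claymore: 1 of 2 neighbours ≥ 1, panics.
  Glade: 1 of 2 neighbours < 2, not yet.
Round 3 — checking thresholds:
  Glade: 2 of 2 neighbours ≥ 2, panics.
Round 4 — no new panics; cascade stops.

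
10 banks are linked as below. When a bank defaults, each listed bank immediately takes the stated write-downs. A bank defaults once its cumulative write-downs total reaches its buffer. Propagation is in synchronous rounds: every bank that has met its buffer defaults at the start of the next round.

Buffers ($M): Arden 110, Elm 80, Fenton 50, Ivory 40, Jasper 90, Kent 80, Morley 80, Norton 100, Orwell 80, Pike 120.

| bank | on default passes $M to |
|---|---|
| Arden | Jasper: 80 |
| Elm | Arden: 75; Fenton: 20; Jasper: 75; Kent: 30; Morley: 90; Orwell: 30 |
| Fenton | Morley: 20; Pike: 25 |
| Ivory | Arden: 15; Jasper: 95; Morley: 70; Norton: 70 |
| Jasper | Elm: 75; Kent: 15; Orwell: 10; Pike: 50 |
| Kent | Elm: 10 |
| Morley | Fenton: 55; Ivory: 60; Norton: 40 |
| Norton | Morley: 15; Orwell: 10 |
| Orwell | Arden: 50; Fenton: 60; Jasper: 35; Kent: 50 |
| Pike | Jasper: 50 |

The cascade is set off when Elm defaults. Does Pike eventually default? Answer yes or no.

no

Round 1 — Elm defaults (initial).
  Arden: +75 → 75 < 110
  Fenton: +20 → 20 < 50
  Jasper: +75 → 75 < 90
  Kent: +30 → 30 < 80
  Morley: +90 → 90 ≥ 80
  Orwell: +30 → 30 < 80
Round 2 — Morley defaults.
  Fenton: +55 → 75 ≥ 50
  Ivory: +60 → 60 ≥ 40
  Norton: +40 → 40 < 100
Round 3 — Fenton, Ivory default.
  Arden: +15 → 90 < 110
  Jasper: +95 → 170 ≥ 90
  Norton: +70 → 110 ≥ 100
  Pike: +25 → 25 < 120
Round 4 — Jasper, Norton default.
  Kent: +15 → 45 < 80
  Orwell: +10+10 → 50 < 80
  Pike: +50 → 75 < 120
No further defaults.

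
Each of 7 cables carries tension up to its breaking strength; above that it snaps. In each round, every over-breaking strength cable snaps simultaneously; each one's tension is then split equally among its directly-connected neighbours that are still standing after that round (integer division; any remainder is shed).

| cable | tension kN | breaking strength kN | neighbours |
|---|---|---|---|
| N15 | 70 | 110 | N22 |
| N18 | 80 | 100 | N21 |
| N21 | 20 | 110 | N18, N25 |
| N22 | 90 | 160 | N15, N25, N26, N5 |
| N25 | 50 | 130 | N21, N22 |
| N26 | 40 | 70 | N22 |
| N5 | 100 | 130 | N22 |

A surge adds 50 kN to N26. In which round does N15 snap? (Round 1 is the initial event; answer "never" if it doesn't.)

Round 1 — N26 at 90 > 70. N26 snaps.
  N26 sheds 90 kN to N22: 90 each.
    N22: 90+90 = 180 > 160
Round 2 — N22 snaps.
  N22 sheds 180 kN to N15, N25, N5: 60 each.
    N15: 70+60 = 130 > 110
    N25: 50+60 = 110 ≤ 130
    N5: 100+60 = 160 > 130
Round 3 — N15, N5 snap.
  N15 sheds 130 kN: no online neighbours, lost.
  N5 sheds 160 kN: no online neighbours, lost.
No further breaks.

3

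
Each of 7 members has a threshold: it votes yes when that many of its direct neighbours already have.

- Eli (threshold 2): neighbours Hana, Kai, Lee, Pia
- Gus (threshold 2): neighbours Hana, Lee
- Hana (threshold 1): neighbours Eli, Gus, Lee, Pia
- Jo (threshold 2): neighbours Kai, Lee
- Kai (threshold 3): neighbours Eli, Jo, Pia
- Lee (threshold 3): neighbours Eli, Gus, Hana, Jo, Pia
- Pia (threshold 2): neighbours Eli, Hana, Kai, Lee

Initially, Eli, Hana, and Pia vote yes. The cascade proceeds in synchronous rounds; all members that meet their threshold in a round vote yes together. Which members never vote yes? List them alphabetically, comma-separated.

Jo, Kai

Round 1 — Eli, Hana, Pia vote yes (initial).
Round 2 — checking thresholds:
  Gus: 1 of 2 neighbours < 2, holds.
  Kai: 2 of 3 neighbours < 3, holds.
  Lee: 3 of 5 neighbours ≥ 3, votes yes.
Round 3 — checking thresholds:
  Gus: 2 of 2 neighbours ≥ 2, votes yes.
  Jo: 1 of 2 neighbours < 2, holds.
  Kai: 2 of 3 neighbours < 3, holds.
Round 4 — no new yes votes; cascade stops.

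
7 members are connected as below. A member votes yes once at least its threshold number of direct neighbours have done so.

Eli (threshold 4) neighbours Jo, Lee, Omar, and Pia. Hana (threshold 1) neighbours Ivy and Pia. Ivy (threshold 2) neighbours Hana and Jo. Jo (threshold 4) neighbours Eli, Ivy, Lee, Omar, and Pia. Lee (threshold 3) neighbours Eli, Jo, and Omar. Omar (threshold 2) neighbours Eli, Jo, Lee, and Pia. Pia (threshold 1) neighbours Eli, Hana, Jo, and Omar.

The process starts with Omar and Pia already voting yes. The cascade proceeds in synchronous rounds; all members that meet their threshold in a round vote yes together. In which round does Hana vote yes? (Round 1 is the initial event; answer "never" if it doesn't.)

Round 1 — Omar, Pia vote yes (initial).
Round 2 — checking thresholds:
  Eli: 2 of 4 neighbours < 4, below threshold.
  Hana: 1 of 2 neighbours ≥ 1, votes yes.
  Jo: 2 of 5 neighbours < 4, below threshold.
  Lee: 1 of 3 neighbours < 3, below threshold.
Round 3 — no new yes votes; cascade stops.

2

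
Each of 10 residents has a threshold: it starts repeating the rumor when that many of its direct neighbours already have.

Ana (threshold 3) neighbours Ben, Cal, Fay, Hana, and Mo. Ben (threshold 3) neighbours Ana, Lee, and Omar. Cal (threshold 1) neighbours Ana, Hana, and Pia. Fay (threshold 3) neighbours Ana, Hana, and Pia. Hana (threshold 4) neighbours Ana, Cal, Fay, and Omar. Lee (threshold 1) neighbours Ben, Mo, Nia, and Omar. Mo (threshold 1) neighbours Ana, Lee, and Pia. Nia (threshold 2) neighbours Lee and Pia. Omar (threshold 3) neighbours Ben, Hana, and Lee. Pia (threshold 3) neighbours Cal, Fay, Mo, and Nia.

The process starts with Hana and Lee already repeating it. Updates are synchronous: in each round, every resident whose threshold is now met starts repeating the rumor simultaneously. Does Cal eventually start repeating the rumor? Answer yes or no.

Round 1 — Hana, Lee start repeating the rumor (initial).
Round 2 — checking thresholds:
  Ana: 1 of 5 neighbours < 3, not yet.
  Ben: 1 of 3 neighbours < 3, not yet.
  Cal: 1 of 3 neighbours ≥ 1, starts repeating the rumor.
  Fay: 1 of 3 neighbours < 3, not yet.
  Mo: 1 of 3 neighbours ≥ 1, starts repeating the rumor.
  Nia: 1 of 2 neighbours < 2, not yet.
  Omar: 2 of 3 neighbours < 3, not yet.
Round 3 — checking thresholds:
  Ana: 3 of 5 neighbours ≥ 3, starts repeating the rumor.
  Ben: 1 of 3 neighbours < 3, not yet.
  Fay: 1 of 3 neighbours < 3, not yet.
  Nia: 1 of 2 neighbours < 2, not yet.
  Omar: 2 of 3 neighbours < 3, not yet.
  Pia: 2 of 4 neighbours < 3, not yet.
Round 4 — no new spreads; cascade stops.

yes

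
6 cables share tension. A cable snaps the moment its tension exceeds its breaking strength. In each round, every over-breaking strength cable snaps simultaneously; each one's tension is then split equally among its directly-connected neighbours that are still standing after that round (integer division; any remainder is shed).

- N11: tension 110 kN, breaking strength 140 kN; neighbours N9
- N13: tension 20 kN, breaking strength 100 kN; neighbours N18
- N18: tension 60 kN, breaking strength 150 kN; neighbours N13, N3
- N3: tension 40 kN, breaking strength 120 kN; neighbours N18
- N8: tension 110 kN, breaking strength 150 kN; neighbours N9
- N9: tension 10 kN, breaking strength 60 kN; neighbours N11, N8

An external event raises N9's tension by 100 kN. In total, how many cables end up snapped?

3

Round 1 — N9 at 110 > 60. N9 snaps.
  N9 sheds 110 kN to N11, N8: 55 each.
    N11: 110+55 = 165 > 140
    N8: 110+55 = 165 > 150
Round 2 — N11, N8 snap.
  N11 sheds 165 kN: no online neighbours, lost.
  N8 sheds 165 kN: no online neighbours, lost.
No further breaks.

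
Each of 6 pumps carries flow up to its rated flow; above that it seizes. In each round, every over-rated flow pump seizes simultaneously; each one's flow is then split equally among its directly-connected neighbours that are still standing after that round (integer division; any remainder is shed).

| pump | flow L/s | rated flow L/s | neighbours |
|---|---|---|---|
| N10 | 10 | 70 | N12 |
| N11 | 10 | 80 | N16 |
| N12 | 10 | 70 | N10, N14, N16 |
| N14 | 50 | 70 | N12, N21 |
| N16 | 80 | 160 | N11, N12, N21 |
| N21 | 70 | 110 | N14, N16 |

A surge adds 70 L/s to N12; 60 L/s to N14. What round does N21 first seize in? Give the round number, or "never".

2

Round 1 — N12 at 80 > 70; N14 at 110 > 70. N12, N14 seize.
  N12 sheds 80 L/s to N10, N16: 40 each.
    N10: 10+40 = 50 ≤ 70
    N16: 80+40 = 120 ≤ 160
  N14 sheds 110 L/s to N21: 110 each.
    N21: 70+110 = 180 > 110
Round 2 — N21 seizes.
  N21 sheds 180 L/s to N16: 180 each.
    N16: 120+180 = 300 > 160
Round 3 — N16 seizes.
  N16 sheds 300 L/s to N11: 300 each.
    N11: 10+300 = 310 > 80
Round 4 — N11 seizes.
  N11 sheds 310 L/s: no online neighbours, lost.
No further seizures.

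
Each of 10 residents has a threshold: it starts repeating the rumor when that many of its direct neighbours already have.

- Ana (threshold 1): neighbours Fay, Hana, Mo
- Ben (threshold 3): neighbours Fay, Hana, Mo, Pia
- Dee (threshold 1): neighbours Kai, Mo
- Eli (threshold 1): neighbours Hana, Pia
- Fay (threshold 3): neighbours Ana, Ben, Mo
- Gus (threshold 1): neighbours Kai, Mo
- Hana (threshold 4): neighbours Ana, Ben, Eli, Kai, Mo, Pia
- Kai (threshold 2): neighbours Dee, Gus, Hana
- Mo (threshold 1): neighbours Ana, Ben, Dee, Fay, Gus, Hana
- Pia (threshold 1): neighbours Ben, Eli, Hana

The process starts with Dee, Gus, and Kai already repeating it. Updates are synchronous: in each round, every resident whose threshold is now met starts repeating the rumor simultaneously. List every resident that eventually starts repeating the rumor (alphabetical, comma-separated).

Round 1 — Dee, Gus, Kai start repeating the rumor (initial).
Round 2 — checking thresholds:
  Hana: 1 of 6 neighbours < 4, below threshold.
  Mo: 2 of 6 neighbours ≥ 1, starts repeating the rumor.
Round 3 — checking thresholds:
  Ana: 1 of 3 neighbours ≥ 1, starts repeating the rumor.
  Ben: 1 of 4 neighbours < 3, below threshold.
  Fay: 1 of 3 neighbours < 3, below threshold.
  Hana: 2 of 6 neighbours < 4, below threshold.
Round 4 — no new spreads; cascade stops.

Ana, Dee, Gus, Kai, Mo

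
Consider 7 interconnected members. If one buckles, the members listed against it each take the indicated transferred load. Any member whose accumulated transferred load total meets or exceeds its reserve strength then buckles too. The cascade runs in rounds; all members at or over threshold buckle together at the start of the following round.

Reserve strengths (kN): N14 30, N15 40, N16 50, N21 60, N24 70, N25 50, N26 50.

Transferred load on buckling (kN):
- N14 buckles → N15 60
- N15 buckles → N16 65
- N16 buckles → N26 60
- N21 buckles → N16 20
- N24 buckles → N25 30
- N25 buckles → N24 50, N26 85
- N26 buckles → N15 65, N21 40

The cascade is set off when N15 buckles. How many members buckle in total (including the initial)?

Round 1 — N15 buckles (initial).
  N16: +65 → 65 ≥ 50
Round 2 — N16 buckles.
  N26: +60 → 60 ≥ 50
Round 3 — N26 buckles.
  N21: +40 → 40 < 60
No further bucklings.

3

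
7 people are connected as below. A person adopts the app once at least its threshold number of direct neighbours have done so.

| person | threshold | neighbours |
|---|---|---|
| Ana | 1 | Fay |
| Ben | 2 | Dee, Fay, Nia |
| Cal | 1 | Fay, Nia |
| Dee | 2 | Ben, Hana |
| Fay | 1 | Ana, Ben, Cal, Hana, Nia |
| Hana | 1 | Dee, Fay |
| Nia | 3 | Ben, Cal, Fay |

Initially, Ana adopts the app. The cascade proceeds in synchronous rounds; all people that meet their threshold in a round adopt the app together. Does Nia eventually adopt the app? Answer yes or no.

Round 1 — Ana adopts the app (initial).
Round 2 — checking thresholds:
  Fay: 1 of 5 neighbours ≥ 1, adopts the app.
Round 3 — checking thresholds:
  Ben: 1 of 3 neighbours < 2, not yet.
  Cal: 1 of 2 neighbours ≥ 1, adopts the app.
  Hana: 1 of 2 neighbours ≥ 1, adopts the app.
  Nia: 1 of 3 neighbours < 3, not yet.
Round 4 — no new adoptions; cascade stops.

no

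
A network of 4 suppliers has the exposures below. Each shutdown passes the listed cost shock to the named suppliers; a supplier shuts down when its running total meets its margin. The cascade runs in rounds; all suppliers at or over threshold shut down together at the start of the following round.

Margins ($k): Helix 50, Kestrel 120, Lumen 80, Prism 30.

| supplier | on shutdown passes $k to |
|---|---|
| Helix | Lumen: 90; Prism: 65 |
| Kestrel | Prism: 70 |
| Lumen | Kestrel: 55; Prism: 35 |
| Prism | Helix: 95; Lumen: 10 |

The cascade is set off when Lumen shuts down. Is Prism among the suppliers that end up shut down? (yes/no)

Round 1 — Lumen shuts down (initial).
  Kestrel: +55 → 55 < 120
  Prism: +35 → 35 ≥ 30
Round 2 — Prism shuts down.
  Helix: +95 → 95 ≥ 50
Round 3 — Helix shuts down.
No further shutdowns.

yes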